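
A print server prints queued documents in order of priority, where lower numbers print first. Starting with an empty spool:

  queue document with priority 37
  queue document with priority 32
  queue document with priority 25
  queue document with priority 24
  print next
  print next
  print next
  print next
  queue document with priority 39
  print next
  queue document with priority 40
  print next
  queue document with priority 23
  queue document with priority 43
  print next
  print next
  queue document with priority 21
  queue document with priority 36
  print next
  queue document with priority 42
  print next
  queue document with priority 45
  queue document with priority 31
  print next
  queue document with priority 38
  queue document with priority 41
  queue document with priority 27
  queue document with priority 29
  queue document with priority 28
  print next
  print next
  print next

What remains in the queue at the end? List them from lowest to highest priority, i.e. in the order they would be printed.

insert 37 → {37}
insert 32 → {32, 37}
insert 25 → {25, 32, 37}
insert 24 → {24, 25, 32, 37}
print next → 24; now {25, 32, 37}
print next → 25; now {32, 37}
print next → 32; now {37}
print next → 37; now {}
insert 39 → {39}
print next → 39; now {}
insert 40 → {40}
print next → 40; now {}
insert 23 → {23}
insert 43 → {23, 43}
print next → 23; now {43}
print next → 43; now {}
insert 21 → {21}
insert 36 → {21, 36}
print next → 21; now {36}
insert 42 → {36, 42}
print next → 36; now {42}
insert 45 → {42, 45}
insert 31 → {31, 42, 45}
print next → 31; now {42, 45}
insert 38 → {38, 42, 45}
insert 41 → {38, 41, 42, 45}
insert 27 → {27, 38, 41, 42, 45}
insert 29 → {27, 29, 38, 41, 42, 45}
insert 28 → {27, 28, 29, 38, 41, 42, 45}
print next → 27; now {28, 29, 38, 41, 42, 45}
print next → 28; now {29, 38, 41, 42, 45}
print next → 29; now {38, 41, 42, 45}

38 → 41 → 42 → 45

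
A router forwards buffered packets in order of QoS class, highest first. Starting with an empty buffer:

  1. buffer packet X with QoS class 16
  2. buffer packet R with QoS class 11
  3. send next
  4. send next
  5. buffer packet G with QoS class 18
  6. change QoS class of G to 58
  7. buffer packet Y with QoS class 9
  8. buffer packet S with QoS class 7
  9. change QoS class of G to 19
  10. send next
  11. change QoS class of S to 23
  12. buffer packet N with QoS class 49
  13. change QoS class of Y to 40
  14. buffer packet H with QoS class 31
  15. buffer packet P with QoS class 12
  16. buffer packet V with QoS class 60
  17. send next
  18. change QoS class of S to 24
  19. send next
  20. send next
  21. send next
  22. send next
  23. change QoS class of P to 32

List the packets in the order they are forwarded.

[X, R, G, V, N, Y, H, S]

add X (QoS class 16) → {X:16}
add R (QoS class 11) → {X:16, R:11}
send next → X; now {R:11}
send next → R; now {}
add G (QoS class 18) → {G:18}
update G to QoS class 58 → {G:58}
add Y (QoS class 9) → {G:58, Y:9}
add S (QoS class 7) → {G:58, Y:9, S:7}
update G to QoS class 19 → {G:19, Y:9, S:7}
send next → G; now {Y:9, S:7}
update S to QoS class 23 → {S:23, Y:9}
add N (QoS class 49) → {N:49, S:23, Y:9}
update Y to QoS class 40 → {N:49, Y:40, S:23}
add H (QoS class 31) → {N:49, Y:40, H:31, S:23}
add P (QoS class 12) → {N:49, Y:40, H:31, S:23, P:12}
add V (QoS class 60) → {V:60, N:49, Y:40, H:31, S:23, P:12}
send next → V; now {N:49, Y:40, H:31, S:23, P:12}
update S to QoS class 24 → {N:49, Y:40, H:31, S:24, P:12}
send next → N; now {Y:40, H:31, S:24, P:12}
send next → Y; now {H:31, S:24, P:12}
send next → H; now {S:24, P:12}
send next → S; now {P:12}
update P to QoS class 32 → {P:32}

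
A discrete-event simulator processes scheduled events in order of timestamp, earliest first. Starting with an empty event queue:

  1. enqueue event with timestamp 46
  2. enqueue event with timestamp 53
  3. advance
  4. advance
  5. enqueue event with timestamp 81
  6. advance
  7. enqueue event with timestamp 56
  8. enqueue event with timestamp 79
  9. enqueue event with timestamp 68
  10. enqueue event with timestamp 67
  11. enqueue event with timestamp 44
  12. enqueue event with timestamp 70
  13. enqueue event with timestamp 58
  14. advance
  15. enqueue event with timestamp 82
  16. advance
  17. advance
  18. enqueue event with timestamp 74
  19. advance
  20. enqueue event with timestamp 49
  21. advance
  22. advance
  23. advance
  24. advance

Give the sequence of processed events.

46, 53, 81, 44, 56, 58, 67, 49, 68, 70, 74

insert 46 → {46}
insert 53 → {46, 53}
advance → 46; now {53}
advance → 53; now {}
insert 81 → {81}
advance → 81; now {}
insert 56 → {56}
insert 79 → {56, 79}
insert 68 → {56, 68, 79}
insert 67 → {56, 67, 68, 79}
insert 44 → {44, 56, 67, 68, 79}
insert 70 → {44, 56, 67, 68, 70, 79}
insert 58 → {44, 56, 58, 67, 68, 70, 79}
advance → 44; now {56, 58, 67, 68, 70, 79}
insert 82 → {56, 58, 67, 68, 70, 79, 82}
advance → 56; now {58, 67, 68, 70, 79, 82}
advance → 58; now {67, 68, 70, 79, 82}
insert 74 → {67, 68, 70, 74, 79, 82}
advance → 67; now {68, 70, 74, 79, 82}
insert 49 → {49, 68, 70, 74, 79, 82}
advance → 49; now {68, 70, 74, 79, 82}
advance → 68; now {70, 74, 79, 82}
advance → 70; now {74, 79, 82}
advance → 74; now {79, 82}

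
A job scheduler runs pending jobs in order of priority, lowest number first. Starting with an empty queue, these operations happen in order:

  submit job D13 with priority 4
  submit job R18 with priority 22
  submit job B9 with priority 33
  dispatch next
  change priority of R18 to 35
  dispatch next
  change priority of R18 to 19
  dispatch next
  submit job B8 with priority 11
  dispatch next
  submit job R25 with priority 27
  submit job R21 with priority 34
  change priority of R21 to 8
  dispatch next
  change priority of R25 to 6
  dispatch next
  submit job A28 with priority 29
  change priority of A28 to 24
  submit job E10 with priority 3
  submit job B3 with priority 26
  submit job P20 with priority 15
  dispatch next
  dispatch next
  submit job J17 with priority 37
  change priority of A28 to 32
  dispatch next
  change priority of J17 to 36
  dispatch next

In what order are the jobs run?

D13, B9, R18, B8, R21, R25, E10, P20, B3, A28

add D13 (priority 4) → {D13:4}
add R18 (priority 22) → {D13:4, R18:22}
add B9 (priority 33) → {D13:4, R18:22, B9:33}
dispatch next → D13; now {R18:22, B9:33}
update R18 to priority 35 → {B9:33, R18:35}
dispatch next → B9; now {R18:35}
update R18 to priority 19 → {R18:19}
dispatch next → R18; now {}
add B8 (priority 11) → {B8:11}
dispatch next → B8; now {}
add R25 (priority 27) → {R25:27}
add R21 (priority 34) → {R25:27, R21:34}
update R21 to priority 8 → {R21:8, R25:27}
dispatch next → R21; now {R25:27}
update R25 to priority 6 → {R25:6}
dispatch next → R25; now {}
add A28 (priority 29) → {A28:29}
update A28 to priority 24 → {A28:24}
add E10 (priority 3) → {E10:3, A28:24}
add B3 (priority 26) → {E10:3, A28:24, B3:26}
add P20 (priority 15) → {E10:3, P20:15, A28:24, B3:26}
dispatch next → E10; now {P20:15, A28:24, B3:26}
dispatch next → P20; now {A28:24, B3:26}
add J17 (priority 37) → {A28:24, B3:26, J17:37}
update A28 to priority 32 → {B3:26, A28:32, J17:37}
dispatch next → B3; now {A28:32, J17:37}
update J17 to priority 36 → {A28:32, J17:36}
dispatch next → A28; now {J17:36}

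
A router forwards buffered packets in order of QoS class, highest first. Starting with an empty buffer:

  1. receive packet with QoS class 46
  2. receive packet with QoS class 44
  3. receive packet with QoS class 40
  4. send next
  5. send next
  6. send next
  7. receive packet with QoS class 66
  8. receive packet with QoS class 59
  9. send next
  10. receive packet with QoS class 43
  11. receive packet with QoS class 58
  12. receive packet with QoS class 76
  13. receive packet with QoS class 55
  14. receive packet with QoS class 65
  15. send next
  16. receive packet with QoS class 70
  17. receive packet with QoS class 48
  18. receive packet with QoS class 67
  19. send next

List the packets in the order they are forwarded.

insert 46 → {46}
insert 44 → {46, 44}
insert 40 → {46, 44, 40}
send next → 46; now {44, 40}
send next → 44; now {40}
send next → 40; now {}
insert 66 → {66}
insert 59 → {66, 59}
send next → 66; now {59}
insert 43 → {59, 43}
insert 58 → {59, 58, 43}
insert 76 → {76, 59, 58, 43}
insert 55 → {76, 59, 58, 55, 43}
insert 65 → {76, 65, 59, 58, 55, 43}
send next → 76; now {65, 59, 58, 55, 43}
insert 70 → {70, 65, 59, 58, 55, 43}
insert 48 → {70, 65, 59, 58, 55, 48, 43}
insert 67 → {70, 67, 65, 59, 58, 55, 48, 43}
send next → 70; now {67, 65, 59, 58, 55, 48, 43}

46, 44, 40, 66, 76, 70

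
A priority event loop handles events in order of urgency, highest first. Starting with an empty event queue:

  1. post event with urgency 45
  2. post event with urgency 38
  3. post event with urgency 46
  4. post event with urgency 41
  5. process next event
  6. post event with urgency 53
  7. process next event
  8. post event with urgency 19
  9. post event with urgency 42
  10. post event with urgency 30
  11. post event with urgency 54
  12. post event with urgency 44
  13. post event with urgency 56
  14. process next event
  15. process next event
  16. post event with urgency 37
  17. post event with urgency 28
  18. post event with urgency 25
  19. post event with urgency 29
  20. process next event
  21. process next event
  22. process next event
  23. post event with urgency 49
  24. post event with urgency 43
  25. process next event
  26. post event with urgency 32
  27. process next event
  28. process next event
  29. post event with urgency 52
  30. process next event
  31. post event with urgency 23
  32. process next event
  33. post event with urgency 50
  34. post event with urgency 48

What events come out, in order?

46, 53, 56, 54, 45, 44, 42, 49, 43, 41, 52, 38

insert 45 → {45}
insert 38 → {45, 38}
insert 46 → {46, 45, 38}
insert 41 → {46, 45, 41, 38}
process next event → 46; now {45, 41, 38}
insert 53 → {53, 45, 41, 38}
process next event → 53; now {45, 41, 38}
insert 19 → {45, 41, 38, 19}
insert 42 → {45, 42, 41, 38, 19}
insert 30 → {45, 42, 41, 38, 30, 19}
insert 54 → {54, 45, 42, 41, 38, 30, 19}
insert 44 → {54, 45, 44, 42, 41, 38, 30, 19}
insert 56 → {56, 54, 45, 44, 42, 41, 38, 30, 19}
process next event → 56; now {54, 45, 44, 42, 41, 38, 30, 19}
process next event → 54; now {45, 44, 42, 41, 38, 30, 19}
insert 37 → {45, 44, 42, 41, 38, 37, 30, 19}
insert 28 → {45, 44, 42, 41, 38, 37, 30, 28, 19}
insert 25 → {45, 44, 42, 41, 38, 37, 30, 28, 25, 19}
insert 29 → {45, 44, 42, 41, 38, 37, 30, 29, 28, 25, 19}
process next event → 45; now {44, 42, 41, 38, 37, 30, 29, 28, 25, 19}
process next event → 44; now {42, 41, 38, 37, 30, 29, 28, 25, 19}
process next event → 42; now {41, 38, 37, 30, 29, 28, 25, 19}
insert 49 → {49, 41, 38, 37, 30, 29, 28, 25, 19}
insert 43 → {49, 43, 41, 38, 37, 30, 29, 28, 25, 19}
process next event → 49; now {43, 41, 38, 37, 30, 29, 28, 25, 19}
insert 32 → {43, 41, 38, 37, 32, 30, 29, 28, 25, 19}
process next event → 43; now {41, 38, 37, 32, 30, 29, 28, 25, 19}
process next event → 41; now {38, 37, 32, 30, 29, 28, 25, 19}
insert 52 → {52, 38, 37, 32, 30, 29, 28, 25, 19}
process next event → 52; now {38, 37, 32, 30, 29, 28, 25, 19}
insert 23 → {38, 37, 32, 30, 29, 28, 25, 23, 19}
process next event → 38; now {37, 32, 30, 29, 28, 25, 23, 19}
insert 50 → {50, 37, 32, 30, 29, 28, 25, 23, 19}
insert 48 → {50, 48, 37, 32, 30, 29, 28, 25, 23, 19}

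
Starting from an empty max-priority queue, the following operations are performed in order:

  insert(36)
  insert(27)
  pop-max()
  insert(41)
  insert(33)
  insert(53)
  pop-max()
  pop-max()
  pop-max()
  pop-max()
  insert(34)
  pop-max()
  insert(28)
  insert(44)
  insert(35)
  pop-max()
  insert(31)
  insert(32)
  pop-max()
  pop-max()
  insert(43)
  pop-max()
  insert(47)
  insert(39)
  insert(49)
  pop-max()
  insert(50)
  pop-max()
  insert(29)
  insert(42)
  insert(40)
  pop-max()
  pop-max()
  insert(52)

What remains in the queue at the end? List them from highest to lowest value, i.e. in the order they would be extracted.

insert 36 → {36}
insert 27 → {36, 27}
pop-max → 36; now {27}
insert 41 → {41, 27}
insert 33 → {41, 33, 27}
insert 53 → {53, 41, 33, 27}
pop-max → 53; now {41, 33, 27}
pop-max → 41; now {33, 27}
pop-max → 33; now {27}
pop-max → 27; now {}
insert 34 → {34}
pop-max → 34; now {}
insert 28 → {28}
insert 44 → {44, 28}
insert 35 → {44, 35, 28}
pop-max → 44; now {35, 28}
insert 31 → {35, 31, 28}
insert 32 → {35, 32, 31, 28}
pop-max → 35; now {32, 31, 28}
pop-max → 32; now {31, 28}
insert 43 → {43, 31, 28}
pop-max → 43; now {31, 28}
insert 47 → {47, 31, 28}
insert 39 → {47, 39, 31, 28}
insert 49 → {49, 47, 39, 31, 28}
pop-max → 49; now {47, 39, 31, 28}
insert 50 → {50, 47, 39, 31, 28}
pop-max → 50; now {47, 39, 31, 28}
insert 29 → {47, 39, 31, 29, 28}
insert 42 → {47, 42, 39, 31, 29, 28}
insert 40 → {47, 42, 40, 39, 31, 29, 28}
pop-max → 47; now {42, 40, 39, 31, 29, 28}
pop-max → 42; now {40, 39, 31, 29, 28}
insert 52 → {52, 40, 39, 31, 29, 28}

[52, 40, 39, 31, 29, 28]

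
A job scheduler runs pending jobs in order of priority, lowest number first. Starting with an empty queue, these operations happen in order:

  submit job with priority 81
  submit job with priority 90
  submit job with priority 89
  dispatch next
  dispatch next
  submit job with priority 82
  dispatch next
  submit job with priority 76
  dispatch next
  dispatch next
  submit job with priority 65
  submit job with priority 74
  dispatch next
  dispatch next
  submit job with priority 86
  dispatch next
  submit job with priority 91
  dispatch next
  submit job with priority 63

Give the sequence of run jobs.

insert 81 → {81}
insert 90 → {81, 90}
insert 89 → {81, 89, 90}
dispatch next → 81; now {89, 90}
dispatch next → 89; now {90}
insert 82 → {82, 90}
dispatch next → 82; now {90}
insert 76 → {76, 90}
dispatch next → 76; now {90}
dispatch next → 90; now {}
insert 65 → {65}
insert 74 → {65, 74}
dispatch next → 65; now {74}
dispatch next → 74; now {}
insert 86 → {86}
dispatch next → 86; now {}
insert 91 → {91}
dispatch next → 91; now {}
insert 63 → {63}

81 → 89 → 82 → 76 → 90 → 65 → 74 → 86 → 91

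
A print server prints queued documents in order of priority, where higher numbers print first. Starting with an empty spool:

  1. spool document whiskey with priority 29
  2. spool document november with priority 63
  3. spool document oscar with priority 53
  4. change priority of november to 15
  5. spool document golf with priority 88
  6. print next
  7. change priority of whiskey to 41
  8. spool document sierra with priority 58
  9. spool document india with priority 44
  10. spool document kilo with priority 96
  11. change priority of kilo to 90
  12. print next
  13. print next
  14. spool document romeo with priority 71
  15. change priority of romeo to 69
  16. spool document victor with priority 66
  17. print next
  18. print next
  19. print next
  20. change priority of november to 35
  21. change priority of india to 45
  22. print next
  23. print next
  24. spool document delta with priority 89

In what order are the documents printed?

[golf, kilo, sierra, romeo, victor, oscar, india, whiskey]

add whiskey (priority 29) → {whiskey:29}
add november (priority 63) → {november:63, whiskey:29}
add oscar (priority 53) → {november:63, oscar:53, whiskey:29}
update november to priority 15 → {oscar:53, whiskey:29, november:15}
add golf (priority 88) → {golf:88, oscar:53, whiskey:29, november:15}
print next → golf; now {oscar:53, whiskey:29, november:15}
update whiskey to priority 41 → {oscar:53, whiskey:41, november:15}
add sierra (priority 58) → {sierra:58, oscar:53, whiskey:41, november:15}
add india (priority 44) → {sierra:58, oscar:53, india:44, whiskey:41, november:15}
add kilo (priority 96) → {kilo:96, sierra:58, oscar:53, india:44, whiskey:41, november:15}
update kilo to priority 90 → {kilo:90, sierra:58, oscar:53, india:44, whiskey:41, november:15}
print next → kilo; now {sierra:58, oscar:53, india:44, whiskey:41, november:15}
print next → sierra; now {oscar:53, india:44, whiskey:41, november:15}
add romeo (priority 71) → {romeo:71, oscar:53, india:44, whiskey:41, november:15}
update romeo to priority 69 → {romeo:69, oscar:53, india:44, whiskey:41, november:15}
add victor (priority 66) → {romeo:69, victor:66, oscar:53, india:44, whiskey:41, november:15}
print next → romeo; now {victor:66, oscar:53, india:44, whiskey:41, november:15}
print next → victor; now {oscar:53, india:44, whiskey:41, november:15}
print next → oscar; now {india:44, whiskey:41, november:15}
update november to priority 35 → {india:44, whiskey:41, november:35}
update india to priority 45 → {india:45, whiskey:41, november:35}
print next → india; now {whiskey:41, november:35}
print next → whiskey; now {november:35}
add delta (priority 89) → {delta:89, november:35}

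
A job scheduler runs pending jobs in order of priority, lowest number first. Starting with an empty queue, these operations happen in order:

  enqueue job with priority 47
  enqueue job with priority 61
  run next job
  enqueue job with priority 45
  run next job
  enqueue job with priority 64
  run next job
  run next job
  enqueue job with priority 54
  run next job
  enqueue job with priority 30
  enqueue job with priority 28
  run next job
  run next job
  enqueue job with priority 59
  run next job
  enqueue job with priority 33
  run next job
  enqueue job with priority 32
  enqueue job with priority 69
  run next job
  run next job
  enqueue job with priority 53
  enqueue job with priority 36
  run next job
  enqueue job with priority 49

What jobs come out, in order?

[47, 45, 61, 64, 54, 28, 30, 59, 33, 32, 69, 36]

insert 47 → {47}
insert 61 → {47, 61}
run next job → 47; now {61}
insert 45 → {45, 61}
run next job → 45; now {61}
insert 64 → {61, 64}
run next job → 61; now {64}
run next job → 64; now {}
insert 54 → {54}
run next job → 54; now {}
insert 30 → {30}
insert 28 → {28, 30}
run next job → 28; now {30}
run next job → 30; now {}
insert 59 → {59}
run next job → 59; now {}
insert 33 → {33}
run next job → 33; now {}
insert 32 → {32}
insert 69 → {32, 69}
run next job → 32; now {69}
run next job → 69; now {}
insert 53 → {53}
insert 36 → {36, 53}
run next job → 36; now {53}
insert 49 → {49, 53}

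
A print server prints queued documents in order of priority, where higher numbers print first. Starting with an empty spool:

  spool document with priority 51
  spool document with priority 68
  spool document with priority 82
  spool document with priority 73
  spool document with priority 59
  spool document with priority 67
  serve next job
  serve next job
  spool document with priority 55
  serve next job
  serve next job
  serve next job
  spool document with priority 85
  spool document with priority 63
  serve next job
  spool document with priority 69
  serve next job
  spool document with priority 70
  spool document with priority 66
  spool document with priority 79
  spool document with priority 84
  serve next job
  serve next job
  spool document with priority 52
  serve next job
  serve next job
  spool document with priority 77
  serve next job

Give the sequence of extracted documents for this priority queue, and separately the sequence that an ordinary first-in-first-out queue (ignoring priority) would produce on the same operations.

insert 51 → {51}
insert 68 → {68, 51}
insert 82 → {82, 68, 51}
insert 73 → {82, 73, 68, 51}
insert 59 → {82, 73, 68, 59, 51}
insert 67 → {82, 73, 68, 67, 59, 51}
serve next job → 82; now {73, 68, 67, 59, 51}
serve next job → 73; now {68, 67, 59, 51}
insert 55 → {68, 67, 59, 55, 51}
serve next job → 68; now {67, 59, 55, 51}
serve next job → 67; now {59, 55, 51}
serve next job → 59; now {55, 51}
insert 85 → {85, 55, 51}
insert 63 → {85, 63, 55, 51}
serve next job → 85; now {63, 55, 51}
insert 69 → {69, 63, 55, 51}
serve next job → 69; now {63, 55, 51}
insert 70 → {70, 63, 55, 51}
insert 66 → {70, 66, 63, 55, 51}
insert 79 → {79, 70, 66, 63, 55, 51}
insert 84 → {84, 79, 70, 66, 63, 55, 51}
serve next job → 84; now {79, 70, 66, 63, 55, 51}
serve next job → 79; now {70, 66, 63, 55, 51}
insert 52 → {70, 66, 63, 55, 52, 51}
serve next job → 70; now {66, 63, 55, 52, 51}
serve next job → 66; now {63, 55, 52, 51}
insert 77 → {77, 63, 55, 52, 51}
serve next job → 77; now {63, 55, 52, 51}

priority queue: 82 → 73 → 68 → 67 → 59 → 85 → 69 → 84 → 79 → 70 → 66 → 77; FIFO queue: [51, 68, 82, 73, 59, 67, 55, 85, 63, 69, 70, 66]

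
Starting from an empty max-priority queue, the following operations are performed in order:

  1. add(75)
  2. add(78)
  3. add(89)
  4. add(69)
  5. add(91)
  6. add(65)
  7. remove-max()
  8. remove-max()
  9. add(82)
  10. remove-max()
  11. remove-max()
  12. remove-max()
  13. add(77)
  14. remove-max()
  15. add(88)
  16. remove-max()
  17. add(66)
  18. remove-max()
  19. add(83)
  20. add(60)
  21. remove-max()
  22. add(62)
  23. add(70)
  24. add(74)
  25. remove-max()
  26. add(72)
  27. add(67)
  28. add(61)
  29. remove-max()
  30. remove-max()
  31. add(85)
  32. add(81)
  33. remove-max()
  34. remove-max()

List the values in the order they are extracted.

insert 75 → {75}
insert 78 → {78, 75}
insert 89 → {89, 78, 75}
insert 69 → {89, 78, 75, 69}
insert 91 → {91, 89, 78, 75, 69}
insert 65 → {91, 89, 78, 75, 69, 65}
remove-max → 91; now {89, 78, 75, 69, 65}
remove-max → 89; now {78, 75, 69, 65}
insert 82 → {82, 78, 75, 69, 65}
remove-max → 82; now {78, 75, 69, 65}
remove-max → 78; now {75, 69, 65}
remove-max → 75; now {69, 65}
insert 77 → {77, 69, 65}
remove-max → 77; now {69, 65}
insert 88 → {88, 69, 65}
remove-max → 88; now {69, 65}
insert 66 → {69, 66, 65}
remove-max → 69; now {66, 65}
insert 83 → {83, 66, 65}
insert 60 → {83, 66, 65, 60}
remove-max → 83; now {66, 65, 60}
insert 62 → {66, 65, 62, 60}
insert 70 → {70, 66, 65, 62, 60}
insert 74 → {74, 70, 66, 65, 62, 60}
remove-max → 74; now {70, 66, 65, 62, 60}
insert 72 → {72, 70, 66, 65, 62, 60}
insert 67 → {72, 70, 67, 66, 65, 62, 60}
insert 61 → {72, 70, 67, 66, 65, 62, 61, 60}
remove-max → 72; now {70, 67, 66, 65, 62, 61, 60}
remove-max → 70; now {67, 66, 65, 62, 61, 60}
insert 85 → {85, 67, 66, 65, 62, 61, 60}
insert 81 → {85, 81, 67, 66, 65, 62, 61, 60}
remove-max → 85; now {81, 67, 66, 65, 62, 61, 60}
remove-max → 81; now {67, 66, 65, 62, 61, 60}

91 → 89 → 82 → 78 → 75 → 77 → 88 → 69 → 83 → 74 → 72 → 70 → 85 → 81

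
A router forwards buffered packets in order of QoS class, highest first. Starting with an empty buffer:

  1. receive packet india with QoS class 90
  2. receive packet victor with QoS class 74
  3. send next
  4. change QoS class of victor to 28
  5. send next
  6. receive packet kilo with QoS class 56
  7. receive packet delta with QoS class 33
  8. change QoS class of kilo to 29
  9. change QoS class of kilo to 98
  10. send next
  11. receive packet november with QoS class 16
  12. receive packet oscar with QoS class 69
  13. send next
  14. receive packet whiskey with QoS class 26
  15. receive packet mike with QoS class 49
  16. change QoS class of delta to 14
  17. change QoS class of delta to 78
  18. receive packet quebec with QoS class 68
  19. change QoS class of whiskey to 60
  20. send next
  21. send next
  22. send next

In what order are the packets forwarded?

[india, victor, kilo, oscar, delta, quebec, whiskey]

add india (QoS class 90) → {india:90}
add victor (QoS class 74) → {india:90, victor:74}
send next → india; now {victor:74}
update victor to QoS class 28 → {victor:28}
send next → victor; now {}
add kilo (QoS class 56) → {kilo:56}
add delta (QoS class 33) → {kilo:56, delta:33}
update kilo to QoS class 29 → {delta:33, kilo:29}
update kilo to QoS class 98 → {kilo:98, delta:33}
send next → kilo; now {delta:33}
add november (QoS class 16) → {delta:33, november:16}
add oscar (QoS class 69) → {oscar:69, delta:33, november:16}
send next → oscar; now {delta:33, november:16}
add whiskey (QoS class 26) → {delta:33, whiskey:26, november:16}
add mike (QoS class 49) → {mike:49, delta:33, whiskey:26, november:16}
update delta to QoS class 14 → {mike:49, whiskey:26, november:16, delta:14}
update delta to QoS class 78 → {delta:78, mike:49, whiskey:26, november:16}
add quebec (QoS class 68) → {delta:78, quebec:68, mike:49, whiskey:26, november:16}
update whiskey to QoS class 60 → {delta:78, quebec:68, whiskey:60, mike:49, november:16}
send next → delta; now {quebec:68, whiskey:60, mike:49, november:16}
send next → quebec; now {whiskey:60, mike:49, november:16}
send next → whiskey; now {mike:49, november:16}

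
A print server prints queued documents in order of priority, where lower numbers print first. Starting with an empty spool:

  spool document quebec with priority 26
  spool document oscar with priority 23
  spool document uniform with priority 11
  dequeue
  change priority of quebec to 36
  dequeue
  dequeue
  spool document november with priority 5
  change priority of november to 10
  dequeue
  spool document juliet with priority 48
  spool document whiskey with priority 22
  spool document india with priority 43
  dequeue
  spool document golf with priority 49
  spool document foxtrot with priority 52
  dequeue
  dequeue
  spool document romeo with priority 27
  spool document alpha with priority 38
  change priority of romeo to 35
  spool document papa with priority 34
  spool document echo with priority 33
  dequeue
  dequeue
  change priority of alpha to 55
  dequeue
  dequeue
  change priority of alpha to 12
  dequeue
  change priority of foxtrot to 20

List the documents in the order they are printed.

uniform → oscar → quebec → november → whiskey → india → juliet → echo → papa → romeo → golf → alpha

add quebec (priority 26) → {quebec:26}
add oscar (priority 23) → {oscar:23, quebec:26}
add uniform (priority 11) → {uniform:11, oscar:23, quebec:26}
dequeue → uniform; now {oscar:23, quebec:26}
update quebec to priority 36 → {oscar:23, quebec:36}
dequeue → oscar; now {quebec:36}
dequeue → quebec; now {}
add november (priority 5) → {november:5}
update november to priority 10 → {november:10}
dequeue → november; now {}
add juliet (priority 48) → {juliet:48}
add whiskey (priority 22) → {whiskey:22, juliet:48}
add india (priority 43) → {whiskey:22, india:43, juliet:48}
dequeue → whiskey; now {india:43, juliet:48}
add golf (priority 49) → {india:43, juliet:48, golf:49}
add foxtrot (priority 52) → {india:43, juliet:48, golf:49, foxtrot:52}
dequeue → india; now {juliet:48, golf:49, foxtrot:52}
dequeue → juliet; now {golf:49, foxtrot:52}
add romeo (priority 27) → {romeo:27, golf:49, foxtrot:52}
add alpha (priority 38) → {romeo:27, alpha:38, golf:49, foxtrot:52}
update romeo to priority 35 → {romeo:35, alpha:38, golf:49, foxtrot:52}
add papa (priority 34) → {papa:34, romeo:35, alpha:38, golf:49, foxtrot:52}
add echo (priority 33) → {echo:33, papa:34, romeo:35, alpha:38, golf:49, foxtrot:52}
dequeue → echo; now {papa:34, romeo:35, alpha:38, golf:49, foxtrot:52}
dequeue → papa; now {romeo:35, alpha:38, golf:49, foxtrot:52}
update alpha to priority 55 → {romeo:35, golf:49, foxtrot:52, alpha:55}
dequeue → romeo; now {golf:49, foxtrot:52, alpha:55}
dequeue → golf; now {foxtrot:52, alpha:55}
update alpha to priority 12 → {alpha:12, foxtrot:52}
dequeue → alpha; now {foxtrot:52}
update foxtrot to priority 20 → {foxtrot:20}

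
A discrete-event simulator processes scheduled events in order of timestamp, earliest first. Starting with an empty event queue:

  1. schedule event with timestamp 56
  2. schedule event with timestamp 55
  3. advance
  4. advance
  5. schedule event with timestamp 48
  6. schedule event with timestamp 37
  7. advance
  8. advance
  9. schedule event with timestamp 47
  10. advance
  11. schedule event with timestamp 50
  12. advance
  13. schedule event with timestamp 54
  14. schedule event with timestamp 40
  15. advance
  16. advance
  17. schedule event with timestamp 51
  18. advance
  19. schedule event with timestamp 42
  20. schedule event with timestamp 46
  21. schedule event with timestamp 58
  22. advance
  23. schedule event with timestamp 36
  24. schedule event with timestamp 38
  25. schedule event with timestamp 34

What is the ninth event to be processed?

51

insert 56 → {56}
insert 55 → {55, 56}
advance → 55; now {56}
advance → 56; now {}
insert 48 → {48}
insert 37 → {37, 48}
advance → 37; now {48}
advance → 48; now {}
insert 47 → {47}
advance → 47; now {}
insert 50 → {50}
advance → 50; now {}
insert 54 → {54}
insert 40 → {40, 54}
advance → 40; now {54}
advance → 54; now {}
insert 51 → {51}
advance → 51; now {}
insert 42 → {42}
insert 46 → {42, 46}
insert 58 → {42, 46, 58}
advance → 42; now {46, 58}
insert 36 → {36, 46, 58}
insert 38 → {36, 38, 46, 58}
insert 34 → {34, 36, 38, 46, 58}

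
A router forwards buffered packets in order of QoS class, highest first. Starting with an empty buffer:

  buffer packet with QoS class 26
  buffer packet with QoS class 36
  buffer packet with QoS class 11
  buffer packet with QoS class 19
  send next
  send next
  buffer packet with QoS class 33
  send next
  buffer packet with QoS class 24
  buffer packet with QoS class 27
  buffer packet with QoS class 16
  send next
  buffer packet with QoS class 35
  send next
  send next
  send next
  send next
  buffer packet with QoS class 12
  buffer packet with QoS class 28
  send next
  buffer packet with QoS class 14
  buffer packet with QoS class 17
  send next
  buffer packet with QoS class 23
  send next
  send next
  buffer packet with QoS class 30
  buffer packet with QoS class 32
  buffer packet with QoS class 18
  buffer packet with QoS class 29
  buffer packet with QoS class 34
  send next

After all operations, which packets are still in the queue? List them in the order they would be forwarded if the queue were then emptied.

insert 26 → {26}
insert 36 → {36, 26}
insert 11 → {36, 26, 11}
insert 19 → {36, 26, 19, 11}
send next → 36; now {26, 19, 11}
send next → 26; now {19, 11}
insert 33 → {33, 19, 11}
send next → 33; now {19, 11}
insert 24 → {24, 19, 11}
insert 27 → {27, 24, 19, 11}
insert 16 → {27, 24, 19, 16, 11}
send next → 27; now {24, 19, 16, 11}
insert 35 → {35, 24, 19, 16, 11}
send next → 35; now {24, 19, 16, 11}
send next → 24; now {19, 16, 11}
send next → 19; now {16, 11}
send next → 16; now {11}
insert 12 → {12, 11}
insert 28 → {28, 12, 11}
send next → 28; now {12, 11}
insert 14 → {14, 12, 11}
insert 17 → {17, 14, 12, 11}
send next → 17; now {14, 12, 11}
insert 23 → {23, 14, 12, 11}
send next → 23; now {14, 12, 11}
send next → 14; now {12, 11}
insert 30 → {30, 12, 11}
insert 32 → {32, 30, 12, 11}
insert 18 → {32, 30, 18, 12, 11}
insert 29 → {32, 30, 29, 18, 12, 11}
insert 34 → {34, 32, 30, 29, 18, 12, 11}
send next → 34; now {32, 30, 29, 18, 12, 11}

32 → 30 → 29 → 18 → 12 → 11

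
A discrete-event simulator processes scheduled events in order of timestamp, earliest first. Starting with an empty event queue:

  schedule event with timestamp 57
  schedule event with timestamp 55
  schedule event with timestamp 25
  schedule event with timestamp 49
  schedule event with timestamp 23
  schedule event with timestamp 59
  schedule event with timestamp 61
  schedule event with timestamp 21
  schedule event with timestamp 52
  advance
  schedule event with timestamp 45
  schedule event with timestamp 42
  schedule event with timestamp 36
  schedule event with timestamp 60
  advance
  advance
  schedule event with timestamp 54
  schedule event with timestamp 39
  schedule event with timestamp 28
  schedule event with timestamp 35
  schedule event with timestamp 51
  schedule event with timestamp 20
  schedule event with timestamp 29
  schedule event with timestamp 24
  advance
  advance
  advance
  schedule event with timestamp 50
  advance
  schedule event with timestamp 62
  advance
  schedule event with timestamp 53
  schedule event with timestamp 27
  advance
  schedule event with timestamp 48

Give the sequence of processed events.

insert 57 → {57}
insert 55 → {55, 57}
insert 25 → {25, 55, 57}
insert 49 → {25, 49, 55, 57}
insert 23 → {23, 25, 49, 55, 57}
insert 59 → {23, 25, 49, 55, 57, 59}
insert 61 → {23, 25, 49, 55, 57, 59, 61}
insert 21 → {21, 23, 25, 49, 55, 57, 59, 61}
insert 52 → {21, 23, 25, 49, 52, 55, 57, 59, 61}
advance → 21; now {23, 25, 49, 52, 55, 57, 59, 61}
insert 45 → {23, 25, 45, 49, 52, 55, 57, 59, 61}
insert 42 → {23, 25, 42, 45, 49, 52, 55, 57, 59, 61}
insert 36 → {23, 25, 36, 42, 45, 49, 52, 55, 57, 59, 61}
insert 60 → {23, 25, 36, 42, 45, 49, 52, 55, 57, 59, 60, 61}
advance → 23; now {25, 36, 42, 45, 49, 52, 55, 57, 59, 60, 61}
advance → 25; now {36, 42, 45, 49, 52, 55, 57, 59, 60, 61}
insert 54 → {36, 42, 45, 49, 52, 54, 55, 57, 59, 60, 61}
insert 39 → {36, 39, 42, 45, 49, 52, 54, 55, 57, 59, 60, 61}
insert 28 → {28, 36, 39, 42, 45, 49, 52, 54, 55, 57, 59, 60, 61}
insert 35 → {28, 35, 36, 39, 42, 45, 49, 52, 54, 55, 57, 59, 60, 61}
insert 51 → {28, 35, 36, 39, 42, 45, 49, 51, 52, 54, 55, 57, 59, 60, 61}
insert 20 → {20, 28, 35, 36, 39, 42, 45, 49, 51, 52, 54, 55, 57, 59, 60, 61}
insert 29 → {20, 28, 29, 35, 36, 39, 42, 45, 49, 51, 52, 54, 55, 57, 59, 60, 61}
insert 24 → {20, 24, 28, 29, 35, 36, 39, 42, 45, 49, 51, 52, 54, 55, 57, 59, 60, 61}
advance → 20; now {24, 28, 29, 35, 36, 39, 42, 45, 49, 51, 52, 54, 55, 57, 59, 60, 61}
advance → 24; now {28, 29, 35, 36, 39, 42, 45, 49, 51, 52, 54, 55, 57, 59, 60, 61}
advance → 28; now {29, 35, 36, 39, 42, 45, 49, 51, 52, 54, 55, 57, 59, 60, 61}
insert 50 → {29, 35, 36, 39, 42, 45, 49, 50, 51, 52, 54, 55, 57, 59, 60, 61}
advance → 29; now {35, 36, 39, 42, 45, 49, 50, 51, 52, 54, 55, 57, 59, 60, 61}
insert 62 → {35, 36, 39, 42, 45, 49, 50, 51, 52, 54, 55, 57, 59, 60, 61, 62}
advance → 35; now {36, 39, 42, 45, 49, 50, 51, 52, 54, 55, 57, 59, 60, 61, 62}
insert 53 → {36, 39, 42, 45, 49, 50, 51, 52, 53, 54, 55, 57, 59, 60, 61, 62}
insert 27 → {27, 36, 39, 42, 45, 49, 50, 51, 52, 53, 54, 55, 57, 59, 60, 61, 62}
advance → 27; now {36, 39, 42, 45, 49, 50, 51, 52, 53, 54, 55, 57, 59, 60, 61, 62}
insert 48 → {36, 39, 42, 45, 48, 49, 50, 51, 52, 53, 54, 55, 57, 59, 60, 61, 62}

[21, 23, 25, 20, 24, 28, 29, 35, 27]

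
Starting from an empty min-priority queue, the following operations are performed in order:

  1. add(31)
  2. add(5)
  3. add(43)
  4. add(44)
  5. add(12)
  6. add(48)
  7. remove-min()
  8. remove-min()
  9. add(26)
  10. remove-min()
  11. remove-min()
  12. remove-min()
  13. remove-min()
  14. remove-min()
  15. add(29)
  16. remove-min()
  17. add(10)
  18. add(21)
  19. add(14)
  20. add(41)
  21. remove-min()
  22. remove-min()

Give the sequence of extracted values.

insert 31 → {31}
insert 5 → {5, 31}
insert 43 → {5, 31, 43}
insert 44 → {5, 31, 43, 44}
insert 12 → {5, 12, 31, 43, 44}
insert 48 → {5, 12, 31, 43, 44, 48}
remove-min → 5; now {12, 31, 43, 44, 48}
remove-min → 12; now {31, 43, 44, 48}
insert 26 → {26, 31, 43, 44, 48}
remove-min → 26; now {31, 43, 44, 48}
remove-min → 31; now {43, 44, 48}
remove-min → 43; now {44, 48}
remove-min → 44; now {48}
remove-min → 48; now {}
insert 29 → {29}
remove-min → 29; now {}
insert 10 → {10}
insert 21 → {10, 21}
insert 14 → {10, 14, 21}
insert 41 → {10, 14, 21, 41}
remove-min → 10; now {14, 21, 41}
remove-min → 14; now {21, 41}

5, 12, 26, 31, 43, 44, 48, 29, 10, 14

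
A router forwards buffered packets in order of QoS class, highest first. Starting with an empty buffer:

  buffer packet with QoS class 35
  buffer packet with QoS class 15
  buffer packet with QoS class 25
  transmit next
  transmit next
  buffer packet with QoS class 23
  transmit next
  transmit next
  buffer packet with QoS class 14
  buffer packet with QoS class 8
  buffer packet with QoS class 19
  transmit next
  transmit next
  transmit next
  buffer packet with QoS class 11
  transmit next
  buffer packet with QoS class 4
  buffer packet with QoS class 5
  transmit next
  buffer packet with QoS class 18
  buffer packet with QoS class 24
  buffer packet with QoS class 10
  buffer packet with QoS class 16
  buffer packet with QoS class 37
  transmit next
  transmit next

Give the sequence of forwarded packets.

insert 35 → {35}
insert 15 → {35, 15}
insert 25 → {35, 25, 15}
transmit next → 35; now {25, 15}
transmit next → 25; now {15}
insert 23 → {23, 15}
transmit next → 23; now {15}
transmit next → 15; now {}
insert 14 → {14}
insert 8 → {14, 8}
insert 19 → {19, 14, 8}
transmit next → 19; now {14, 8}
transmit next → 14; now {8}
transmit next → 8; now {}
insert 11 → {11}
transmit next → 11; now {}
insert 4 → {4}
insert 5 → {5, 4}
transmit next → 5; now {4}
insert 18 → {18, 4}
insert 24 → {24, 18, 4}
insert 10 → {24, 18, 10, 4}
insert 16 → {24, 18, 16, 10, 4}
insert 37 → {37, 24, 18, 16, 10, 4}
transmit next → 37; now {24, 18, 16, 10, 4}
transmit next → 24; now {18, 16, 10, 4}

35, 25, 23, 15, 19, 14, 8, 11, 5, 37, 24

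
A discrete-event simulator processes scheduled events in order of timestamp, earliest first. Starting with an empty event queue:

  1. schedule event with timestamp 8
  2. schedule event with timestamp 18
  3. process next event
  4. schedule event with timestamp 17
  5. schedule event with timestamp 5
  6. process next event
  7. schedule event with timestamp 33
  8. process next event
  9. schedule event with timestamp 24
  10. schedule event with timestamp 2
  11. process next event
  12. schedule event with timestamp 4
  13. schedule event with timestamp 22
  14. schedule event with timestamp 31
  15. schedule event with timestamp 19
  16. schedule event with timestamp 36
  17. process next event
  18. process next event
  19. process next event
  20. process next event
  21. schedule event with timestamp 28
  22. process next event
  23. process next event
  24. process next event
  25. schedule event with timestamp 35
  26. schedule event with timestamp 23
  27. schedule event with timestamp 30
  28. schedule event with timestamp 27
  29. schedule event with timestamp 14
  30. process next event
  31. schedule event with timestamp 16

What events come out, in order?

8 → 5 → 17 → 2 → 4 → 18 → 19 → 22 → 24 → 28 → 31 → 14

insert 8 → {8}
insert 18 → {8, 18}
process next event → 8; now {18}
insert 17 → {17, 18}
insert 5 → {5, 17, 18}
process next event → 5; now {17, 18}
insert 33 → {17, 18, 33}
process next event → 17; now {18, 33}
insert 24 → {18, 24, 33}
insert 2 → {2, 18, 24, 33}
process next event → 2; now {18, 24, 33}
insert 4 → {4, 18, 24, 33}
insert 22 → {4, 18, 22, 24, 33}
insert 31 → {4, 18, 22, 24, 31, 33}
insert 19 → {4, 18, 19, 22, 24, 31, 33}
insert 36 → {4, 18, 19, 22, 24, 31, 33, 36}
process next event → 4; now {18, 19, 22, 24, 31, 33, 36}
process next event → 18; now {19, 22, 24, 31, 33, 36}
process next event → 19; now {22, 24, 31, 33, 36}
process next event → 22; now {24, 31, 33, 36}
insert 28 → {24, 28, 31, 33, 36}
process next event → 24; now {28, 31, 33, 36}
process next event → 28; now {31, 33, 36}
process next event → 31; now {33, 36}
insert 35 → {33, 35, 36}
insert 23 → {23, 33, 35, 36}
insert 30 → {23, 30, 33, 35, 36}
insert 27 → {23, 27, 30, 33, 35, 36}
insert 14 → {14, 23, 27, 30, 33, 35, 36}
process next event → 14; now {23, 27, 30, 33, 35, 36}
insert 16 → {16, 23, 27, 30, 33, 35, 36}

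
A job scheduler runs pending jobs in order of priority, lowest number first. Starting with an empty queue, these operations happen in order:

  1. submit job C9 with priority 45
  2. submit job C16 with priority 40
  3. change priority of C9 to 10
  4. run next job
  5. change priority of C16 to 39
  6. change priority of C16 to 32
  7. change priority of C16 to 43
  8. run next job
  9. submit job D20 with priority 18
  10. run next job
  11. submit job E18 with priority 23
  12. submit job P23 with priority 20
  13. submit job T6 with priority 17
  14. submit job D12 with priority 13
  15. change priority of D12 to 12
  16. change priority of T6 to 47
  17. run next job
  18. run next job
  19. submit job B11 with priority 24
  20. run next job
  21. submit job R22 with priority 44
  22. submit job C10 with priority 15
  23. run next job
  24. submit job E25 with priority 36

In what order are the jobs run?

C9, C16, D20, D12, P23, E18, C10

add C9 (priority 45) → {C9:45}
add C16 (priority 40) → {C16:40, C9:45}
update C9 to priority 10 → {C9:10, C16:40}
run next job → C9; now {C16:40}
update C16 to priority 39 → {C16:39}
update C16 to priority 32 → {C16:32}
update C16 to priority 43 → {C16:43}
run next job → C16; now {}
add D20 (priority 18) → {D20:18}
run next job → D20; now {}
add E18 (priority 23) → {E18:23}
add P23 (priority 20) → {P23:20, E18:23}
add T6 (priority 17) → {T6:17, P23:20, E18:23}
add D12 (priority 13) → {D12:13, T6:17, P23:20, E18:23}
update D12 to priority 12 → {D12:12, T6:17, P23:20, E18:23}
update T6 to priority 47 → {D12:12, P23:20, E18:23, T6:47}
run next job → D12; now {P23:20, E18:23, T6:47}
run next job → P23; now {E18:23, T6:47}
add B11 (priority 24) → {E18:23, B11:24, T6:47}
run next job → E18; now {B11:24, T6:47}
add R22 (priority 44) → {B11:24, R22:44, T6:47}
add C10 (priority 15) → {C10:15, B11:24, R22:44, T6:47}
run next job → C10; now {B11:24, R22:44, T6:47}
add E25 (priority 36) → {B11:24, E25:36, R22:44, T6:47}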